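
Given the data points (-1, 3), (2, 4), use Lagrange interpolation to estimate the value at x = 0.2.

Lagrange interpolation formula:
P(x) = Σ yᵢ × Lᵢ(x)
where Lᵢ(x) = Π_{j≠i} (x - xⱼ)/(xᵢ - xⱼ)

L_0(0.2) = (0.2 - 2)/(-1 - 2) = 0.600000
L_1(0.2) = (0.2 - (-1))/(2 - (-1)) = 0.400000

P(0.2) = 3×L_0(0.2) + 4×L_1(0.2)
P(0.2) = 3.400000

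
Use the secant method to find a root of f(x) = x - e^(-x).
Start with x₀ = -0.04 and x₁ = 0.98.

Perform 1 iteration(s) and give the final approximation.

f(x) = x - e^(-x)
x₀ = -0.04, x₁ = 0.98

Secant formula: x_{n+1} = x_n - f(x_n)(x_n - x_{n-1})/(f(x_n) - f(x_{n-1}))

Iteration 1:
  f(-0.040000) = -1.080811
  f(0.980000) = 0.604689
  x_2 = 0.980000 - 0.604689×(0.980000 - (-0.040000))/(0.604689 - (-1.080811))
       = 0.614065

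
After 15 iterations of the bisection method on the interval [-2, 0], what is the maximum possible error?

Bisection error bound: |error| ≤ (b-a)/2^n
|error| ≤ (0 - (-2))/2^15 = 2/2^15
|error| ≤ 0.0000610352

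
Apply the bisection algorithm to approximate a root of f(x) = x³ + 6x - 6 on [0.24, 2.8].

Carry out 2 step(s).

f(x) = x³ + 6x - 6
Initial interval: [0.24, 2.8]

Iteration 1:
  c_1 = (0.240000 + 2.800000)/2 = 1.520000
  f(c_1) = f(1.520000) = 6.631808
  f(a) × f(c) < 0, new interval: [0.240000, 1.520000]
Iteration 2:
  c_2 = (0.240000 + 1.520000)/2 = 0.880000
  f(c_2) = f(0.880000) = -0.038528
  f(a) × f(c) ≥ 0, new interval: [0.880000, 1.520000]

After 2 iteration(s), the approximation is c_2 = 0.880000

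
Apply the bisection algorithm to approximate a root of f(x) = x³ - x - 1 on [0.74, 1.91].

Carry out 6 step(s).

f(x) = x³ - x - 1
Initial interval: [0.74, 1.91]

Iteration 1:
  c_1 = (0.740000 + 1.910000)/2 = 1.325000
  f(c_1) = f(1.325000) = 0.001203
  f(a) × f(c) < 0, new interval: [0.740000, 1.325000]
Iteration 2:
  c_2 = (0.740000 + 1.325000)/2 = 1.032500
  f(c_2) = f(1.032500) = -0.931797
  f(a) × f(c) ≥ 0, new interval: [1.032500, 1.325000]
Iteration 3:
  c_3 = (1.032500 + 1.325000)/2 = 1.178750
  f(c_3) = f(1.178750) = -0.540934
  f(a) × f(c) ≥ 0, new interval: [1.178750, 1.325000]
Iteration 4:
  c_4 = (1.178750 + 1.325000)/2 = 1.251875
  f(c_4) = f(1.251875) = -0.289948
  f(a) × f(c) ≥ 0, new interval: [1.251875, 1.325000]
Iteration 5:
  c_5 = (1.251875 + 1.325000)/2 = 1.288438
  f(c_5) = f(1.288438) = -0.149540
  f(a) × f(c) ≥ 0, new interval: [1.288438, 1.325000]
Iteration 6:
  c_6 = (1.288438 + 1.325000)/2 = 1.306719
  f(c_6) = f(1.306719) = -0.075478
  f(a) × f(c) ≥ 0, new interval: [1.306719, 1.325000]

After 6 iteration(s), the approximation is c_6 = 1.306719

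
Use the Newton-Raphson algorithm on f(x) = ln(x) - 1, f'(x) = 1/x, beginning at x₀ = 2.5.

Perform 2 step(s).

f(x) = ln(x) - 1
f'(x) = 1/x
x₀ = 2.5

Newton-Raphson formula: x_{n+1} = x_n - f(x_n)/f'(x_n)

Iteration 1:
  f(2.500000) = -0.083709
  f'(2.500000) = 0.400000
  x_1 = 2.500000 - (-0.083709)/0.400000 = 2.709273
Iteration 2:
  f(2.709273) = -0.003320
  f'(2.709273) = 0.369103
  x_2 = 2.709273 - (-0.003320)/0.369103 = 2.718267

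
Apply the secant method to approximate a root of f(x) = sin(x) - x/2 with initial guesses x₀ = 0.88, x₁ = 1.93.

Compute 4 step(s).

f(x) = sin(x) - x/2
x₀ = 0.88, x₁ = 1.93

Secant formula: x_{n+1} = x_n - f(x_n)(x_n - x_{n-1})/(f(x_n) - f(x_{n-1}))

Iteration 1:
  f(0.880000) = 0.330739
  f(1.930000) = -0.028823
  x_2 = 1.930000 - (-0.028823)×(1.930000 - 0.880000)/(-0.028823 - 0.330739)
       = 1.845831
Iteration 2:
  f(1.930000) = -0.028823
  f(1.845831) = 0.039501
  x_3 = 1.845831 - 0.039501×(1.845831 - 1.930000)/(0.039501 - (-0.028823))
       = 1.894492
Iteration 3:
  f(1.845831) = 0.039501
  f(1.894492) = 0.000820
  x_4 = 1.894492 - 0.000820×(1.894492 - 1.845831)/(0.000820 - 0.039501)
       = 1.895524
Iteration 4:
  f(1.894492) = 0.000820
  f(1.895524) = -0.000024
  x_5 = 1.895524 - (-0.000024)×(1.895524 - 1.894492)/(-0.000024 - 0.000820)
       = 1.895494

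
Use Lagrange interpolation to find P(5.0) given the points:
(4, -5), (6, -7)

Lagrange interpolation formula:
P(x) = Σ yᵢ × Lᵢ(x)
where Lᵢ(x) = Π_{j≠i} (x - xⱼ)/(xᵢ - xⱼ)

L_0(5.0) = (5.0 - 6)/(4 - 6) = 0.500000
L_1(5.0) = (5.0 - 4)/(6 - 4) = 0.500000

P(5.0) = (-5)×L_0(5.0) + (-7)×L_1(5.0)
P(5.0) = -6.000000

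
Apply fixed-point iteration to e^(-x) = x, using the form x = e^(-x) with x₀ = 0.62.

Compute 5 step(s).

Equation: e^(-x) = x
Fixed-point form: x = e^(-x)
x₀ = 0.62

x_1 = g(0.620000) = 0.537944
x_2 = g(0.537944) = 0.583947
x_3 = g(0.583947) = 0.557693
x_4 = g(0.557693) = 0.572529
x_5 = g(0.572529) = 0.564097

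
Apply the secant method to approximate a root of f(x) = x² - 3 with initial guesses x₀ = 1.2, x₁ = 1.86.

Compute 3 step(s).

f(x) = x² - 3
x₀ = 1.2, x₁ = 1.86

Secant formula: x_{n+1} = x_n - f(x_n)(x_n - x_{n-1})/(f(x_n) - f(x_{n-1}))

Iteration 1:
  f(1.200000) = -1.560000
  f(1.860000) = 0.459600
  x_2 = 1.860000 - 0.459600×(1.860000 - 1.200000)/(0.459600 - (-1.560000))
       = 1.709804
Iteration 2:
  f(1.860000) = 0.459600
  f(1.709804) = -0.076571
  x_3 = 1.709804 - (-0.076571)×(1.709804 - 1.860000)/(-0.076571 - 0.459600)
       = 1.731253
Iteration 3:
  f(1.709804) = -0.076571
  f(1.731253) = -0.002762
  x_4 = 1.731253 - (-0.002762)×(1.731253 - 1.709804)/(-0.002762 - (-0.076571))
       = 1.732056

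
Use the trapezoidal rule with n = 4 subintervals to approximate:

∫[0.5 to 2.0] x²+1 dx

f(x) = x²+1
a = 0.5, b = 2.0, n = 4
h = (b - a)/n = 0.375000

Trapezoidal rule: (h/2)[f(x₀) + 2f(x₁) + 2f(x₂) + ... + f(xₙ)]

x_0 = 0.5000, f(x_0) = 1.250000, coefficient = 1
x_1 = 0.8750, f(x_1) = 1.765625, coefficient = 2
x_2 = 1.2500, f(x_2) = 2.562500, coefficient = 2
x_3 = 1.6250, f(x_3) = 3.640625, coefficient = 2
x_4 = 2.0000, f(x_4) = 5.000000, coefficient = 1

I ≈ (0.375000/2) × 22.187500 = 4.160156
Exact value: 4.125000
Error: 0.035156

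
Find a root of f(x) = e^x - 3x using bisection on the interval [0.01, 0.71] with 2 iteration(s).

f(x) = e^x - 3x
Initial interval: [0.01, 0.71]

Iteration 1:
  c_1 = (0.010000 + 0.710000)/2 = 0.360000
  f(c_1) = f(0.360000) = 0.353329
  f(a) × f(c) ≥ 0, new interval: [0.360000, 0.710000]
Iteration 2:
  c_2 = (0.360000 + 0.710000)/2 = 0.535000
  f(c_2) = f(0.535000) = 0.102448
  f(a) × f(c) ≥ 0, new interval: [0.535000, 0.710000]

After 2 iteration(s), the approximation is c_2 = 0.535000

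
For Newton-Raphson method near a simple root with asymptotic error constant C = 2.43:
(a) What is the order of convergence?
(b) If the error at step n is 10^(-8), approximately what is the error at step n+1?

(a) Newton-Raphson has quadratic (order 2) convergence near simple roots.
    This means |e_{n+1}| ≈ C|e_n|².

(b) With |e_n| = 10^(-8) and C = 2.43:
    |e_{n+1}| ≈ 2.43 × (10^(-8))² = 2.43 × 10^(-16)

(a) 2 (quadratic); (b) |e_{n+1}| ≈ 2.430e-16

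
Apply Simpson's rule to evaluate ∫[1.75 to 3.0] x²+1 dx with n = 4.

f(x) = x²+1
a = 1.75, b = 3.0, n = 4
h = (b - a)/n = 0.312500

Simpson's rule: (h/3)[f(x₀) + 4f(x₁) + 2f(x₂) + ... + f(xₙ)]

x_0 = 1.7500, f(x_0) = 4.062500, coefficient = 1
x_1 = 2.0625, f(x_1) = 5.253906, coefficient = 4
x_2 = 2.3750, f(x_2) = 6.640625, coefficient = 2
x_3 = 2.6875, f(x_3) = 8.222656, coefficient = 4
x_4 = 3.0000, f(x_4) = 10.000000, coefficient = 1

I ≈ (0.312500/3) × 81.250000 = 8.463542
Exact value: 8.463542
Error: 0.000000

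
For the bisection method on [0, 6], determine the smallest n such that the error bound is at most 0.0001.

We need (b-a)/2^n ≤ 0.0001
(6 - 0)/2^n ≤ 0.0001
6/2^n ≤ 0.0001
2^n ≥ 60000
n ≥ log₂(60000) = 15.87
n ≥ 16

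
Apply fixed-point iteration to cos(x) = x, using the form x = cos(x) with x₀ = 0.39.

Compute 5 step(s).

Equation: cos(x) = x
Fixed-point form: x = cos(x)
x₀ = 0.39

x_1 = g(0.390000) = 0.924909
x_2 = g(0.924909) = 0.601907
x_3 = g(0.601907) = 0.824257
x_4 = g(0.824257) = 0.679102
x_5 = g(0.679102) = 0.778137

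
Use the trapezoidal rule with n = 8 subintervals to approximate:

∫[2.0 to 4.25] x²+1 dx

f(x) = x²+1
a = 2.0, b = 4.25, n = 8
h = (b - a)/n = 0.281250

Trapezoidal rule: (h/2)[f(x₀) + 2f(x₁) + 2f(x₂) + ... + f(xₙ)]

x_0 = 2.0000, f(x_0) = 5.000000, coefficient = 1
x_1 = 2.2812, f(x_1) = 6.204102, coefficient = 2
x_2 = 2.5625, f(x_2) = 7.566406, coefficient = 2
x_3 = 2.8438, f(x_3) = 9.086914, coefficient = 2
x_4 = 3.1250, f(x_4) = 10.765625, coefficient = 2
x_5 = 3.4062, f(x_5) = 12.602539, coefficient = 2
x_6 = 3.6875, f(x_6) = 14.597656, coefficient = 2
x_7 = 3.9688, f(x_7) = 16.750977, coefficient = 2
x_8 = 4.2500, f(x_8) = 19.062500, coefficient = 1

I ≈ (0.281250/2) × 179.210938 = 25.201538
Exact value: 25.171875
Error: 0.029663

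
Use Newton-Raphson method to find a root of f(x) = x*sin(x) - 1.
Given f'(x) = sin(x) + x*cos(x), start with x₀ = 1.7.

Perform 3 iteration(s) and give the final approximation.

f(x) = x*sin(x) - 1
f'(x) = sin(x) + x*cos(x)
x₀ = 1.7

Newton-Raphson formula: x_{n+1} = x_n - f(x_n)/f'(x_n)

Iteration 1:
  f(1.700000) = 0.685830
  f'(1.700000) = 0.772629
  x_1 = 1.700000 - 0.685830/0.772629 = 0.812342
Iteration 2:
  f(0.812342) = -0.410320
  f'(0.812342) = 1.284629
  x_2 = 0.812342 - (-0.410320)/1.284629 = 1.131750
Iteration 3:
  f(1.131750) = 0.024412
  f'(1.131750) = 1.386238
  x_3 = 1.131750 - 0.024412/1.386238 = 1.114140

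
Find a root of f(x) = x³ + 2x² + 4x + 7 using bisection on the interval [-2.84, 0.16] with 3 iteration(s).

f(x) = x³ + 2x² + 4x + 7
Initial interval: [-2.84, 0.16]

Iteration 1:
  c_1 = (-2.840000 + 0.160000)/2 = -1.340000
  f(c_1) = f(-1.340000) = 2.825096
  f(a) × f(c) < 0, new interval: [-2.840000, -1.340000]
Iteration 2:
  c_2 = (-2.840000 + (-1.340000))/2 = -2.090000
  f(c_2) = f(-2.090000) = -1.753129
  f(a) × f(c) ≥ 0, new interval: [-2.090000, -1.340000]
Iteration 3:
  c_3 = (-2.090000 + (-1.340000))/2 = -1.715000
  f(c_3) = f(-1.715000) = 0.978249
  f(a) × f(c) < 0, new interval: [-2.090000, -1.715000]

After 3 iteration(s), the approximation is c_3 = -1.715000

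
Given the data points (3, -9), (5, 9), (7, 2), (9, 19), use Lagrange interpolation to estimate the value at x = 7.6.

Lagrange interpolation formula:
P(x) = Σ yᵢ × Lᵢ(x)
where Lᵢ(x) = Π_{j≠i} (x - xⱼ)/(xᵢ - xⱼ)

L_0(7.6) = (7.6 - 5)/(3 - 5) × (7.6 - 7)/(3 - 7) × (7.6 - 9)/(3 - 9) = 0.045500
L_1(7.6) = (7.6 - 3)/(5 - 3) × (7.6 - 7)/(5 - 7) × (7.6 - 9)/(5 - 9) = -0.241500
L_2(7.6) = (7.6 - 3)/(7 - 3) × (7.6 - 5)/(7 - 5) × (7.6 - 9)/(7 - 9) = 1.046500
L_3(7.6) = (7.6 - 3)/(9 - 3) × (7.6 - 5)/(9 - 5) × (7.6 - 7)/(9 - 7) = 0.149500

P(7.6) = (-9)×L_0(7.6) + 9×L_1(7.6) + 2×L_2(7.6) + 19×L_3(7.6)
P(7.6) = 2.350500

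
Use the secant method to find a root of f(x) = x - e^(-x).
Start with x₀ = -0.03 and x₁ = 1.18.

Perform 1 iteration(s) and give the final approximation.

f(x) = x - e^(-x)
x₀ = -0.03, x₁ = 1.18

Secant formula: x_{n+1} = x_n - f(x_n)(x_n - x_{n-1})/(f(x_n) - f(x_{n-1}))

Iteration 1:
  f(-0.030000) = -1.060455
  f(1.180000) = 0.872721
  x_2 = 1.180000 - 0.872721×(1.180000 - (-0.030000))/(0.872721 - (-1.060455))
       = 0.633752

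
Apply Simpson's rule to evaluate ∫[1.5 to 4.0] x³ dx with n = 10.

f(x) = x³
a = 1.5, b = 4.0, n = 10
h = (b - a)/n = 0.250000

Simpson's rule: (h/3)[f(x₀) + 4f(x₁) + 2f(x₂) + ... + f(xₙ)]

x_0 = 1.5000, f(x_0) = 3.375000, coefficient = 1
x_1 = 1.7500, f(x_1) = 5.359375, coefficient = 4
x_2 = 2.0000, f(x_2) = 8.000000, coefficient = 2
x_3 = 2.2500, f(x_3) = 11.390625, coefficient = 4
x_4 = 2.5000, f(x_4) = 15.625000, coefficient = 2
x_5 = 2.7500, f(x_5) = 20.796875, coefficient = 4
x_6 = 3.0000, f(x_6) = 27.000000, coefficient = 2
x_7 = 3.2500, f(x_7) = 34.328125, coefficient = 4
x_8 = 3.5000, f(x_8) = 42.875000, coefficient = 2
x_9 = 3.7500, f(x_9) = 52.734375, coefficient = 4
x_10 = 4.0000, f(x_10) = 64.000000, coefficient = 1

I ≈ (0.250000/3) × 752.812500 = 62.734375
Exact value: 62.734375
Error: 0.000000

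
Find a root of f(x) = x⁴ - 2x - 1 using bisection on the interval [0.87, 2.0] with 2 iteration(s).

f(x) = x⁴ - 2x - 1
Initial interval: [0.87, 2.0]

Iteration 1:
  c_1 = (0.870000 + 2.000000)/2 = 1.435000
  f(c_1) = f(1.435000) = 0.370408
  f(a) × f(c) < 0, new interval: [0.870000, 1.435000]
Iteration 2:
  c_2 = (0.870000 + 1.435000)/2 = 1.152500
  f(c_2) = f(1.152500) = -1.540735
  f(a) × f(c) ≥ 0, new interval: [1.152500, 1.435000]

After 2 iteration(s), the approximation is c_2 = 1.152500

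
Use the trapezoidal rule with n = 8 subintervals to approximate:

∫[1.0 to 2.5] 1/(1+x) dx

f(x) = 1/(1+x)
a = 1.0, b = 2.5, n = 8
h = (b - a)/n = 0.187500

Trapezoidal rule: (h/2)[f(x₀) + 2f(x₁) + 2f(x₂) + ... + f(xₙ)]

x_0 = 1.0000, f(x_0) = 0.500000, coefficient = 1
x_1 = 1.1875, f(x_1) = 0.457143, coefficient = 2
x_2 = 1.3750, f(x_2) = 0.421053, coefficient = 2
x_3 = 1.5625, f(x_3) = 0.390244, coefficient = 2
x_4 = 1.7500, f(x_4) = 0.363636, coefficient = 2
x_5 = 1.9375, f(x_5) = 0.340426, coefficient = 2
x_6 = 2.1250, f(x_6) = 0.320000, coefficient = 2
x_7 = 2.3125, f(x_7) = 0.301887, coefficient = 2
x_8 = 2.5000, f(x_8) = 0.285714, coefficient = 1

I ≈ (0.187500/2) × 5.974490 = 0.560108
Exact value: 0.559616
Error: 0.000493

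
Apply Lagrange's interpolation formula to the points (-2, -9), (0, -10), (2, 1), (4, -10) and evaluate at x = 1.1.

Lagrange interpolation formula:
P(x) = Σ yᵢ × Lᵢ(x)
where Lᵢ(x) = Π_{j≠i} (x - xⱼ)/(xᵢ - xⱼ)

L_0(1.1) = (1.1 - 0)/(-2 - 0) × (1.1 - 2)/(-2 - 2) × (1.1 - 4)/(-2 - 4) = -0.059812
L_1(1.1) = (1.1 - (-2))/(0 - (-2)) × (1.1 - 2)/(0 - 2) × (1.1 - 4)/(0 - 4) = 0.505687
L_2(1.1) = (1.1 - (-2))/(2 - (-2)) × (1.1 - 0)/(2 - 0) × (1.1 - 4)/(2 - 4) = 0.618063
L_3(1.1) = (1.1 - (-2))/(4 - (-2)) × (1.1 - 0)/(4 - 0) × (1.1 - 2)/(4 - 2) = -0.063938

P(1.1) = (-9)×L_0(1.1) + (-10)×L_1(1.1) + 1×L_2(1.1) + (-10)×L_3(1.1)
P(1.1) = -3.261125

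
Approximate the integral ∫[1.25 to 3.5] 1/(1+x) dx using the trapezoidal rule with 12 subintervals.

f(x) = 1/(1+x)
a = 1.25, b = 3.5, n = 12
h = (b - a)/n = 0.187500

Trapezoidal rule: (h/2)[f(x₀) + 2f(x₁) + 2f(x₂) + ... + f(xₙ)]

x_0 = 1.2500, f(x_0) = 0.444444, coefficient = 1
x_1 = 1.4375, f(x_1) = 0.410256, coefficient = 2
x_2 = 1.6250, f(x_2) = 0.380952, coefficient = 2
x_3 = 1.8125, f(x_3) = 0.355556, coefficient = 2
x_4 = 2.0000, f(x_4) = 0.333333, coefficient = 2
x_5 = 2.1875, f(x_5) = 0.313725, coefficient = 2
x_6 = 2.3750, f(x_6) = 0.296296, coefficient = 2
x_7 = 2.5625, f(x_7) = 0.280702, coefficient = 2
x_8 = 2.7500, f(x_8) = 0.266667, coefficient = 2
x_9 = 2.9375, f(x_9) = 0.253968, coefficient = 2
x_10 = 3.1250, f(x_10) = 0.242424, coefficient = 2
x_11 = 3.3125, f(x_11) = 0.231884, coefficient = 2
x_12 = 3.5000, f(x_12) = 0.222222, coefficient = 1

I ≈ (0.187500/2) × 7.398196 = 0.693581
Exact value: 0.693147
Error: 0.000434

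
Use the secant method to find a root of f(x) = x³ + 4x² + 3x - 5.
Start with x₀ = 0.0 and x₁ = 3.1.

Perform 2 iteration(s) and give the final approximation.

f(x) = x³ + 4x² + 3x - 5
x₀ = 0.0, x₁ = 3.1

Secant formula: x_{n+1} = x_n - f(x_n)(x_n - x_{n-1})/(f(x_n) - f(x_{n-1}))

Iteration 1:
  f(0.000000) = -5.000000
  f(3.100000) = 72.531000
  x_2 = 3.100000 - 72.531000×(3.100000 - 0.000000)/(72.531000 - (-5.000000))
       = 0.199920
Iteration 2:
  f(3.100000) = 72.531000
  f(0.199920) = -4.232377
  x_3 = 0.199920 - (-4.232377)×(0.199920 - 3.100000)/(-4.232377 - 72.531000)
       = 0.359817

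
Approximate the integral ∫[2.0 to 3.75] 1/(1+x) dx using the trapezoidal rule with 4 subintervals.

f(x) = 1/(1+x)
a = 2.0, b = 3.75, n = 4
h = (b - a)/n = 0.437500

Trapezoidal rule: (h/2)[f(x₀) + 2f(x₁) + 2f(x₂) + ... + f(xₙ)]

x_0 = 2.0000, f(x_0) = 0.333333, coefficient = 1
x_1 = 2.4375, f(x_1) = 0.290909, coefficient = 2
x_2 = 2.8750, f(x_2) = 0.258065, coefficient = 2
x_3 = 3.3125, f(x_3) = 0.231884, coefficient = 2
x_4 = 3.7500, f(x_4) = 0.210526, coefficient = 1

I ≈ (0.437500/2) × 2.105575 = 0.460595
Exact value: 0.459532
Error: 0.001062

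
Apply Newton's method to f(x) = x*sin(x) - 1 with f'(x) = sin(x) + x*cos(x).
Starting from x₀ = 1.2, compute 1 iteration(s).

f(x) = x*sin(x) - 1
f'(x) = sin(x) + x*cos(x)
x₀ = 1.2

Newton-Raphson formula: x_{n+1} = x_n - f(x_n)/f'(x_n)

Iteration 1:
  f(1.200000) = 0.118447
  f'(1.200000) = 1.366868
  x_1 = 1.200000 - 0.118447/1.366868 = 1.113344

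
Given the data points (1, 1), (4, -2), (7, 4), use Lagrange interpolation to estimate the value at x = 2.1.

Lagrange interpolation formula:
P(x) = Σ yᵢ × Lᵢ(x)
where Lᵢ(x) = Π_{j≠i} (x - xⱼ)/(xᵢ - xⱼ)

L_0(2.1) = (2.1 - 4)/(1 - 4) × (2.1 - 7)/(1 - 7) = 0.517222
L_1(2.1) = (2.1 - 1)/(4 - 1) × (2.1 - 7)/(4 - 7) = 0.598889
L_2(2.1) = (2.1 - 1)/(7 - 1) × (2.1 - 4)/(7 - 4) = -0.116111

P(2.1) = 1×L_0(2.1) + (-2)×L_1(2.1) + 4×L_2(2.1)
P(2.1) = -1.145000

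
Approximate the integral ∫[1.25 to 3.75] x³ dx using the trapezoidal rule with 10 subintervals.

f(x) = x³
a = 1.25, b = 3.75, n = 10
h = (b - a)/n = 0.250000

Trapezoidal rule: (h/2)[f(x₀) + 2f(x₁) + 2f(x₂) + ... + f(xₙ)]

x_0 = 1.2500, f(x_0) = 1.953125, coefficient = 1
x_1 = 1.5000, f(x_1) = 3.375000, coefficient = 2
x_2 = 1.7500, f(x_2) = 5.359375, coefficient = 2
x_3 = 2.0000, f(x_3) = 8.000000, coefficient = 2
x_4 = 2.2500, f(x_4) = 11.390625, coefficient = 2
x_5 = 2.5000, f(x_5) = 15.625000, coefficient = 2
x_6 = 2.7500, f(x_6) = 20.796875, coefficient = 2
x_7 = 3.0000, f(x_7) = 27.000000, coefficient = 2
x_8 = 3.2500, f(x_8) = 34.328125, coefficient = 2
x_9 = 3.5000, f(x_9) = 42.875000, coefficient = 2
x_10 = 3.7500, f(x_10) = 52.734375, coefficient = 1

I ≈ (0.250000/2) × 392.187500 = 49.023438
Exact value: 48.828125
Error: 0.195312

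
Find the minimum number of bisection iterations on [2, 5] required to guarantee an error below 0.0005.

We need (b-a)/2^n ≤ 0.0005
(5 - 2)/2^n ≤ 0.0005
3/2^n ≤ 0.0005
2^n ≥ 6000
n ≥ log₂(6000) = 12.55
n ≥ 13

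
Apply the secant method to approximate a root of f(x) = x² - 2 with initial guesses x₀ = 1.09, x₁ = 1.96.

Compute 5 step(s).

f(x) = x² - 2
x₀ = 1.09, x₁ = 1.96

Secant formula: x_{n+1} = x_n - f(x_n)(x_n - x_{n-1})/(f(x_n) - f(x_{n-1}))

Iteration 1:
  f(1.090000) = -0.811900
  f(1.960000) = 1.841600
  x_2 = 1.960000 - 1.841600×(1.960000 - 1.090000)/(1.841600 - (-0.811900))
       = 1.356197
Iteration 2:
  f(1.960000) = 1.841600
  f(1.356197) = -0.160730
  x_3 = 1.356197 - (-0.160730)×(1.356197 - 1.960000)/(-0.160730 - 1.841600)
       = 1.404665
Iteration 3:
  f(1.356197) = -0.160730
  f(1.404665) = -0.026916
  x_4 = 1.404665 - (-0.026916)×(1.404665 - 1.356197)/(-0.026916 - (-0.160730))
       = 1.414414
Iteration 4:
  f(1.404665) = -0.026916
  f(1.414414) = 0.000568
  x_5 = 1.414414 - 0.000568×(1.414414 - 1.404665)/(0.000568 - (-0.026916))
       = 1.414213
Iteration 5:
  f(1.414414) = 0.000568
  f(1.414213) = -0.000002
  x_6 = 1.414213 - (-0.000002)×(1.414213 - 1.414414)/(-0.000002 - 0.000568)
       = 1.414214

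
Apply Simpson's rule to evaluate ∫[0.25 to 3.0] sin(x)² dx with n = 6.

f(x) = sin(x)²
a = 0.25, b = 3.0, n = 6
h = (b - a)/n = 0.458333

Simpson's rule: (h/3)[f(x₀) + 4f(x₁) + 2f(x₂) + ... + f(xₙ)]

x_0 = 0.2500, f(x_0) = 0.061209, coefficient = 1
x_1 = 0.7083, f(x_1) = 0.423240, coefficient = 4
x_2 = 1.1667, f(x_2) = 0.845379, coefficient = 2
x_3 = 1.6250, f(x_3) = 0.997065, coefficient = 4
x_4 = 2.0833, f(x_4) = 0.759518, coefficient = 2
x_5 = 2.5417, f(x_5) = 0.318752, coefficient = 4
x_6 = 3.0000, f(x_6) = 0.019915, coefficient = 1

I ≈ (0.458333/3) × 10.247145 = 1.565536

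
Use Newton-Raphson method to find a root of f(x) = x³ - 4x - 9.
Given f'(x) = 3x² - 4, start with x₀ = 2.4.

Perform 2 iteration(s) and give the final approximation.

f(x) = x³ - 4x - 9
f'(x) = 3x² - 4
x₀ = 2.4

Newton-Raphson formula: x_{n+1} = x_n - f(x_n)/f'(x_n)

Iteration 1:
  f(2.400000) = -4.776000
  f'(2.400000) = 13.280000
  x_1 = 2.400000 - (-4.776000)/13.280000 = 2.759639
Iteration 2:
  f(2.759639) = 0.977763
  f'(2.759639) = 18.846815
  x_2 = 2.759639 - 0.977763/18.846815 = 2.707759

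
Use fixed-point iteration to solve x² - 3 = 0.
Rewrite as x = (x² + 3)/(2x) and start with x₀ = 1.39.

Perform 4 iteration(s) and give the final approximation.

Equation: x² - 3 = 0
Fixed-point form: x = (x² + 3)/(2x)
x₀ = 1.39

x_1 = g(1.390000) = 1.774137
x_2 = g(1.774137) = 1.732550
x_3 = g(1.732550) = 1.732051
x_4 = g(1.732051) = 1.732051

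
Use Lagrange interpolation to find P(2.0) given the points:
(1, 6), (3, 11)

Lagrange interpolation formula:
P(x) = Σ yᵢ × Lᵢ(x)
where Lᵢ(x) = Π_{j≠i} (x - xⱼ)/(xᵢ - xⱼ)

L_0(2.0) = (2.0 - 3)/(1 - 3) = 0.500000
L_1(2.0) = (2.0 - 1)/(3 - 1) = 0.500000

P(2.0) = 6×L_0(2.0) + 11×L_1(2.0)
P(2.0) = 8.500000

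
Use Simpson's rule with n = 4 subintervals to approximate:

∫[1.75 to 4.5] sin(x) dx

f(x) = sin(x)
a = 1.75, b = 4.5, n = 4
h = (b - a)/n = 0.687500

Simpson's rule: (h/3)[f(x₀) + 4f(x₁) + 2f(x₂) + ... + f(xₙ)]

x_0 = 1.7500, f(x_0) = 0.983986, coefficient = 1
x_1 = 2.4375, f(x_1) = 0.647343, coefficient = 4
x_2 = 3.1250, f(x_2) = 0.016592, coefficient = 2
x_3 = 3.8125, f(x_3) = -0.621697, coefficient = 4
x_4 = 4.5000, f(x_4) = -0.977530, coefficient = 1

I ≈ (0.687500/3) × 0.142222 = 0.032593
Exact value: 0.032550
Error: 0.000043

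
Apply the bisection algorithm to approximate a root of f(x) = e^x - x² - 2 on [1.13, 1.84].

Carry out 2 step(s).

f(x) = e^x - x² - 2
Initial interval: [1.13, 1.84]

Iteration 1:
  c_1 = (1.130000 + 1.840000)/2 = 1.485000
  f(c_1) = f(1.485000) = 0.209740
  f(a) × f(c) < 0, new interval: [1.130000, 1.485000]
Iteration 2:
  c_2 = (1.130000 + 1.485000)/2 = 1.307500
  f(c_2) = f(1.307500) = -0.012636
  f(a) × f(c) ≥ 0, new interval: [1.307500, 1.485000]

After 2 iteration(s), the approximation is c_2 = 1.307500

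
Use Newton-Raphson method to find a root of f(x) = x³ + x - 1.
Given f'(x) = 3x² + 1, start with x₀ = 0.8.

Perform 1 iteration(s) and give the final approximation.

f(x) = x³ + x - 1
f'(x) = 3x² + 1
x₀ = 0.8

Newton-Raphson formula: x_{n+1} = x_n - f(x_n)/f'(x_n)

Iteration 1:
  f(0.800000) = 0.312000
  f'(0.800000) = 2.920000
  x_1 = 0.800000 - 0.312000/2.920000 = 0.693151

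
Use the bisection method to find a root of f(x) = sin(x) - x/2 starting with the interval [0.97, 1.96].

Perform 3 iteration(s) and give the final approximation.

f(x) = sin(x) - x/2
Initial interval: [0.97, 1.96]

Iteration 1:
  c_1 = (0.970000 + 1.960000)/2 = 1.465000
  f(c_1) = f(1.465000) = 0.261909
  f(a) × f(c) ≥ 0, new interval: [1.465000, 1.960000]
Iteration 2:
  c_2 = (1.465000 + 1.960000)/2 = 1.712500
  f(c_2) = f(1.712500) = 0.133727
  f(a) × f(c) ≥ 0, new interval: [1.712500, 1.960000]
Iteration 3:
  c_3 = (1.712500 + 1.960000)/2 = 1.836250
  f(c_3) = f(1.836250) = 0.046849
  f(a) × f(c) ≥ 0, new interval: [1.836250, 1.960000]

After 3 iteration(s), the approximation is c_3 = 1.836250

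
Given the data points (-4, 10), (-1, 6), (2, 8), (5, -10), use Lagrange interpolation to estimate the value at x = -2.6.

Lagrange interpolation formula:
P(x) = Σ yᵢ × Lᵢ(x)
where Lᵢ(x) = Π_{j≠i} (x - xⱼ)/(xᵢ - xⱼ)

L_0(-2.6) = (-2.6 - (-1))/(-4 - (-1)) × (-2.6 - 2)/(-4 - 2) × (-2.6 - 5)/(-4 - 5) = 0.345284
L_1(-2.6) = (-2.6 - (-4))/(-1 - (-4)) × (-2.6 - 2)/(-1 - 2) × (-2.6 - 5)/(-1 - 5) = 0.906370
L_2(-2.6) = (-2.6 - (-4))/(2 - (-4)) × (-2.6 - (-1))/(2 - (-1)) × (-2.6 - 5)/(2 - 5) = -0.315259
L_3(-2.6) = (-2.6 - (-4))/(5 - (-4)) × (-2.6 - (-1))/(5 - (-1)) × (-2.6 - 2)/(5 - 2) = 0.063605

P(-2.6) = 10×L_0(-2.6) + 6×L_1(-2.6) + 8×L_2(-2.6) + (-10)×L_3(-2.6)
P(-2.6) = 5.732938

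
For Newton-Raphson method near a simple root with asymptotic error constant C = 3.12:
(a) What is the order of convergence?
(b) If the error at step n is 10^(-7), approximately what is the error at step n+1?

(a) Newton-Raphson has quadratic (order 2) convergence near simple roots.
    This means |e_{n+1}| ≈ C|e_n|².

(b) With |e_n| = 10^(-7) and C = 3.12:
    |e_{n+1}| ≈ 3.12 × (10^(-7))² = 3.12 × 10^(-14)

(a) 2 (quadratic); (b) |e_{n+1}| ≈ 3.120e-14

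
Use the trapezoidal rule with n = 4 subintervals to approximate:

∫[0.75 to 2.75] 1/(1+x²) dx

f(x) = 1/(1+x²)
a = 0.75, b = 2.75, n = 4
h = (b - a)/n = 0.500000

Trapezoidal rule: (h/2)[f(x₀) + 2f(x₁) + 2f(x₂) + ... + f(xₙ)]

x_0 = 0.7500, f(x_0) = 0.640000, coefficient = 1
x_1 = 1.2500, f(x_1) = 0.390244, coefficient = 2
x_2 = 1.7500, f(x_2) = 0.246154, coefficient = 2
x_3 = 2.2500, f(x_3) = 0.164948, coefficient = 2
x_4 = 2.7500, f(x_4) = 0.116788, coefficient = 1

I ≈ (0.500000/2) × 2.359481 = 0.589870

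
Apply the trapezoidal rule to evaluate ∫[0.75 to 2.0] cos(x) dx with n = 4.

f(x) = cos(x)
a = 0.75, b = 2.0, n = 4
h = (b - a)/n = 0.312500

Trapezoidal rule: (h/2)[f(x₀) + 2f(x₁) + 2f(x₂) + ... + f(xₙ)]

x_0 = 0.7500, f(x_0) = 0.731689, coefficient = 1
x_1 = 1.0625, f(x_1) = 0.486690, coefficient = 2
x_2 = 1.3750, f(x_2) = 0.194548, coefficient = 2
x_3 = 1.6875, f(x_3) = -0.116439, coefficient = 2
x_4 = 2.0000, f(x_4) = -0.416147, coefficient = 1

I ≈ (0.312500/2) × 1.445139 = 0.225803
Exact value: 0.227659
Error: 0.001856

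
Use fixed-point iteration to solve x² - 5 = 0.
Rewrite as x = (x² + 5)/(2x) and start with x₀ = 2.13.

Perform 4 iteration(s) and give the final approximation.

Equation: x² - 5 = 0
Fixed-point form: x = (x² + 5)/(2x)
x₀ = 2.13

x_1 = g(2.130000) = 2.238709
x_2 = g(2.238709) = 2.236070
x_3 = g(2.236070) = 2.236068
x_4 = g(2.236068) = 2.236068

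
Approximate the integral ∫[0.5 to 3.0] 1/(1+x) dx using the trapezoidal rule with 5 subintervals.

f(x) = 1/(1+x)
a = 0.5, b = 3.0, n = 5
h = (b - a)/n = 0.500000

Trapezoidal rule: (h/2)[f(x₀) + 2f(x₁) + 2f(x₂) + ... + f(xₙ)]

x_0 = 0.5000, f(x_0) = 0.666667, coefficient = 1
x_1 = 1.0000, f(x_1) = 0.500000, coefficient = 2
x_2 = 1.5000, f(x_2) = 0.400000, coefficient = 2
x_3 = 2.0000, f(x_3) = 0.333333, coefficient = 2
x_4 = 2.5000, f(x_4) = 0.285714, coefficient = 2
x_5 = 3.0000, f(x_5) = 0.250000, coefficient = 1

I ≈ (0.500000/2) × 3.954762 = 0.988690
Exact value: 0.980829
Error: 0.007861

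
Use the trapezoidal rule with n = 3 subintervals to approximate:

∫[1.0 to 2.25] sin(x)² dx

f(x) = sin(x)²
a = 1.0, b = 2.25, n = 3
h = (b - a)/n = 0.416667

Trapezoidal rule: (h/2)[f(x₀) + 2f(x₁) + 2f(x₂) + ... + f(xₙ)]

x_0 = 1.0000, f(x_0) = 0.708073, coefficient = 1
x_1 = 1.4167, f(x_1) = 0.976432, coefficient = 2
x_2 = 1.8333, f(x_2) = 0.932643, coefficient = 2
x_3 = 2.2500, f(x_3) = 0.605398, coefficient = 1

I ≈ (0.416667/2) × 5.131621 = 1.069088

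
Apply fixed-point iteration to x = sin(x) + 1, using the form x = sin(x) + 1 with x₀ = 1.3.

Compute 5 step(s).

Equation: x = sin(x) + 1
Fixed-point form: x = sin(x) + 1
x₀ = 1.3

x_1 = g(1.300000) = 1.963558
x_2 = g(1.963558) = 1.923856
x_3 = g(1.923856) = 1.938319
x_4 = g(1.938319) = 1.933220
x_5 = g(1.933220) = 1.935040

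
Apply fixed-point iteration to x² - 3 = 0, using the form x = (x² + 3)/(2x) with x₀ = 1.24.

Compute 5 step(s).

Equation: x² - 3 = 0
Fixed-point form: x = (x² + 3)/(2x)
x₀ = 1.24

x_1 = g(1.240000) = 1.829677
x_2 = g(1.829677) = 1.734655
x_3 = g(1.734655) = 1.732053
x_4 = g(1.732053) = 1.732051
x_5 = g(1.732051) = 1.732051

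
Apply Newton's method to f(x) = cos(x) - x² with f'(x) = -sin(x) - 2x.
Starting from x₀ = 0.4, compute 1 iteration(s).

f(x) = cos(x) - x²
f'(x) = -sin(x) - 2x
x₀ = 0.4

Newton-Raphson formula: x_{n+1} = x_n - f(x_n)/f'(x_n)

Iteration 1:
  f(0.400000) = 0.761061
  f'(0.400000) = -1.189418
  x_1 = 0.400000 - 0.761061/(-1.189418) = 1.039860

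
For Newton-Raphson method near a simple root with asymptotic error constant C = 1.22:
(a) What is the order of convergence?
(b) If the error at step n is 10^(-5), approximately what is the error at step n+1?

(a) Newton-Raphson has quadratic (order 2) convergence near simple roots.
    This means |e_{n+1}| ≈ C|e_n|².

(b) With |e_n| = 10^(-5) and C = 1.22:
    |e_{n+1}| ≈ 1.22 × (10^(-5))² = 1.22 × 10^(-10)

(a) 2 (quadratic); (b) |e_{n+1}| ≈ 1.220e-10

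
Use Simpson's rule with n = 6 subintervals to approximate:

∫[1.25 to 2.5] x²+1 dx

f(x) = x²+1
a = 1.25, b = 2.5, n = 6
h = (b - a)/n = 0.208333

Simpson's rule: (h/3)[f(x₀) + 4f(x₁) + 2f(x₂) + ... + f(xₙ)]

x_0 = 1.2500, f(x_0) = 2.562500, coefficient = 1
x_1 = 1.4583, f(x_1) = 3.126736, coefficient = 4
x_2 = 1.6667, f(x_2) = 3.777778, coefficient = 2
x_3 = 1.8750, f(x_3) = 4.515625, coefficient = 4
x_4 = 2.0833, f(x_4) = 5.340278, coefficient = 2
x_5 = 2.2917, f(x_5) = 6.251736, coefficient = 4
x_6 = 2.5000, f(x_6) = 7.250000, coefficient = 1

I ≈ (0.208333/3) × 83.625000 = 5.807292
Exact value: 5.807292
Error: 0.000000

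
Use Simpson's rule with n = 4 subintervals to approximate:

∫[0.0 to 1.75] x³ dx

f(x) = x³
a = 0.0, b = 1.75, n = 4
h = (b - a)/n = 0.437500

Simpson's rule: (h/3)[f(x₀) + 4f(x₁) + 2f(x₂) + ... + f(xₙ)]

x_0 = 0.0000, f(x_0) = 0.000000, coefficient = 1
x_1 = 0.4375, f(x_1) = 0.083740, coefficient = 4
x_2 = 0.8750, f(x_2) = 0.669922, coefficient = 2
x_3 = 1.3125, f(x_3) = 2.260986, coefficient = 4
x_4 = 1.7500, f(x_4) = 5.359375, coefficient = 1

I ≈ (0.437500/3) × 16.078125 = 2.344727
Exact value: 2.344727
Error: 0.000000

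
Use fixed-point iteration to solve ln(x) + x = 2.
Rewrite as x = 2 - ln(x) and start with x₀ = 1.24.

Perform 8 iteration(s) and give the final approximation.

Equation: ln(x) + x = 2
Fixed-point form: x = 2 - ln(x)
x₀ = 1.24

x_1 = g(1.240000) = 1.784889
x_2 = g(1.784889) = 1.420644
x_3 = g(1.420644) = 1.648890
x_4 = g(1.648890) = 1.499898
x_5 = g(1.499898) = 1.594603
x_6 = g(1.594603) = 1.533375
x_7 = g(1.533375) = 1.572529
x_8 = g(1.572529) = 1.547315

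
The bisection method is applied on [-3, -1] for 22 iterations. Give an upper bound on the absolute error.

Bisection error bound: |error| ≤ (b-a)/2^n
|error| ≤ (-1 - (-3))/2^22 = 2/2^22
|error| ≤ 0.0000004768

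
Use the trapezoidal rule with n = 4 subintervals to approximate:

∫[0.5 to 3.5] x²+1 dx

f(x) = x²+1
a = 0.5, b = 3.5, n = 4
h = (b - a)/n = 0.750000

Trapezoidal rule: (h/2)[f(x₀) + 2f(x₁) + 2f(x₂) + ... + f(xₙ)]

x_0 = 0.5000, f(x_0) = 1.250000, coefficient = 1
x_1 = 1.2500, f(x_1) = 2.562500, coefficient = 2
x_2 = 2.0000, f(x_2) = 5.000000, coefficient = 2
x_3 = 2.7500, f(x_3) = 8.562500, coefficient = 2
x_4 = 3.5000, f(x_4) = 13.250000, coefficient = 1

I ≈ (0.750000/2) × 46.750000 = 17.531250
Exact value: 17.250000
Error: 0.281250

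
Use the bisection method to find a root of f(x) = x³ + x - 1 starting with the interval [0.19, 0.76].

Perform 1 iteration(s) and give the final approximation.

f(x) = x³ + x - 1
Initial interval: [0.19, 0.76]

Iteration 1:
  c_1 = (0.190000 + 0.760000)/2 = 0.475000
  f(c_1) = f(0.475000) = -0.417828
  f(a) × f(c) ≥ 0, new interval: [0.475000, 0.760000]

After 1 iteration(s), the approximation is c_1 = 0.475000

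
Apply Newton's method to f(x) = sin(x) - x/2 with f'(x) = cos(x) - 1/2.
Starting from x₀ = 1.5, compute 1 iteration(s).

f(x) = sin(x) - x/2
f'(x) = cos(x) - 1/2
x₀ = 1.5

Newton-Raphson formula: x_{n+1} = x_n - f(x_n)/f'(x_n)

Iteration 1:
  f(1.500000) = 0.247495
  f'(1.500000) = -0.429263
  x_1 = 1.500000 - 0.247495/(-0.429263) = 2.076558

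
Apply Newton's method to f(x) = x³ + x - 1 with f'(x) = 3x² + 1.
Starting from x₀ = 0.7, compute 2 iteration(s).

f(x) = x³ + x - 1
f'(x) = 3x² + 1
x₀ = 0.7

Newton-Raphson formula: x_{n+1} = x_n - f(x_n)/f'(x_n)

Iteration 1:
  f(0.700000) = 0.043000
  f'(0.700000) = 2.470000
  x_1 = 0.700000 - 0.043000/2.470000 = 0.682591
Iteration 2:
  f(0.682591) = 0.000631
  f'(0.682591) = 2.397792
  x_2 = 0.682591 - 0.000631/2.397792 = 0.682328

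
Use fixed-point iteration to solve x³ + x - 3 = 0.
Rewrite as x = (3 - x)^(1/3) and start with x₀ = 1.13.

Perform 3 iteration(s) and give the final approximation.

Equation: x³ + x - 3 = 0
Fixed-point form: x = (3 - x)^(1/3)
x₀ = 1.13

x_1 = g(1.130000) = 1.232009
x_2 = g(1.232009) = 1.209187
x_3 = g(1.209187) = 1.214367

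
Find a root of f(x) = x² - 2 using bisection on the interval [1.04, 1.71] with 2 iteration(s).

f(x) = x² - 2
Initial interval: [1.04, 1.71]

Iteration 1:
  c_1 = (1.040000 + 1.710000)/2 = 1.375000
  f(c_1) = f(1.375000) = -0.109375
  f(a) × f(c) ≥ 0, new interval: [1.375000, 1.710000]
Iteration 2:
  c_2 = (1.375000 + 1.710000)/2 = 1.542500
  f(c_2) = f(1.542500) = 0.379306
  f(a) × f(c) < 0, new interval: [1.375000, 1.542500]

After 2 iteration(s), the approximation is c_2 = 1.542500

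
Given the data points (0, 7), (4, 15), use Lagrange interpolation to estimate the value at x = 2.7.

Lagrange interpolation formula:
P(x) = Σ yᵢ × Lᵢ(x)
where Lᵢ(x) = Π_{j≠i} (x - xⱼ)/(xᵢ - xⱼ)

L_0(2.7) = (2.7 - 4)/(0 - 4) = 0.325000
L_1(2.7) = (2.7 - 0)/(4 - 0) = 0.675000

P(2.7) = 7×L_0(2.7) + 15×L_1(2.7)
P(2.7) = 12.400000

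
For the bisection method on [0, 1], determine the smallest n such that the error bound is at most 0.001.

We need (b-a)/2^n ≤ 0.001
(1 - 0)/2^n ≤ 0.001
1/2^n ≤ 0.001
2^n ≥ 1000
n ≥ log₂(1000) = 9.97
n ≥ 10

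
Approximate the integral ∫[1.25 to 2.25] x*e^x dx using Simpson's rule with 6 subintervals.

f(x) = x*e^x
a = 1.25, b = 2.25, n = 6
h = (b - a)/n = 0.166667

Simpson's rule: (h/3)[f(x₀) + 4f(x₁) + 2f(x₂) + ... + f(xₙ)]

x_0 = 1.2500, f(x_0) = 4.362929, coefficient = 1
x_1 = 1.4167, f(x_1) = 5.841417, coefficient = 4
x_2 = 1.5833, f(x_2) = 7.712679, coefficient = 2
x_3 = 1.7500, f(x_3) = 10.070555, coefficient = 4
x_4 = 1.9167, f(x_4) = 13.029998, coefficient = 2
x_5 = 2.0833, f(x_5) = 16.731656, coefficient = 4
x_6 = 2.2500, f(x_6) = 21.347406, coefficient = 1

I ≈ (0.166667/3) × 197.770200 = 10.987233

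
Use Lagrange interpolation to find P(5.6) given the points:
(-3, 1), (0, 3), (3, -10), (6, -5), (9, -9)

Lagrange interpolation formula:
P(x) = Σ yᵢ × Lᵢ(x)
where Lᵢ(x) = Π_{j≠i} (x - xⱼ)/(xᵢ - xⱼ)

L_0(5.6) = (5.6 - 0)/(-3 - 0) × (5.6 - 3)/(-3 - 3) × (5.6 - 6)/(-3 - 6) × (5.6 - 9)/(-3 - 9) = 0.010186
L_1(5.6) = (5.6 - (-3))/(0 - (-3)) × (5.6 - 3)/(0 - 3) × (5.6 - 6)/(0 - 6) × (5.6 - 9)/(0 - 9) = -0.062571
L_2(5.6) = (5.6 - (-3))/(3 - (-3)) × (5.6 - 0)/(3 - 0) × (5.6 - 6)/(3 - 6) × (5.6 - 9)/(3 - 9) = 0.202153
L_3(5.6) = (5.6 - (-3))/(6 - (-3)) × (5.6 - 0)/(6 - 0) × (5.6 - 3)/(6 - 3) × (5.6 - 9)/(6 - 9) = 0.875997
L_4(5.6) = (5.6 - (-3))/(9 - (-3)) × (5.6 - 0)/(9 - 0) × (5.6 - 3)/(9 - 3) × (5.6 - 6)/(9 - 6) = -0.025765

P(5.6) = 1×L_0(5.6) + 3×L_1(5.6) + (-10)×L_2(5.6) + (-5)×L_3(5.6) + (-9)×L_4(5.6)
P(5.6) = -6.347160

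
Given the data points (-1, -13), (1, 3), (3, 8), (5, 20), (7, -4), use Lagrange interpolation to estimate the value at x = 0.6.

Lagrange interpolation formula:
P(x) = Σ yᵢ × Lᵢ(x)
where Lᵢ(x) = Π_{j≠i} (x - xⱼ)/(xᵢ - xⱼ)

L_0(0.6) = (0.6 - 1)/(-1 - 1) × (0.6 - 3)/(-1 - 3) × (0.6 - 5)/(-1 - 5) × (0.6 - 7)/(-1 - 7) = 0.070400
L_1(0.6) = (0.6 - (-1))/(1 - (-1)) × (0.6 - 3)/(1 - 3) × (0.6 - 5)/(1 - 5) × (0.6 - 7)/(1 - 7) = 1.126400
L_2(0.6) = (0.6 - (-1))/(3 - (-1)) × (0.6 - 1)/(3 - 1) × (0.6 - 5)/(3 - 5) × (0.6 - 7)/(3 - 7) = -0.281600
L_3(0.6) = (0.6 - (-1))/(5 - (-1)) × (0.6 - 1)/(5 - 1) × (0.6 - 3)/(5 - 3) × (0.6 - 7)/(5 - 7) = 0.102400
L_4(0.6) = (0.6 - (-1))/(7 - (-1)) × (0.6 - 1)/(7 - 1) × (0.6 - 3)/(7 - 3) × (0.6 - 5)/(7 - 5) = -0.017600

P(0.6) = (-13)×L_0(0.6) + 3×L_1(0.6) + 8×L_2(0.6) + 20×L_3(0.6) + (-4)×L_4(0.6)
P(0.6) = 2.329600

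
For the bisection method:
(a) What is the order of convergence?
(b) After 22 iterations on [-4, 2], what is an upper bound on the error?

(a) Bisection has linear (order 1) convergence; the error is halved each step.

(b) Error bound = (b-a)/2^n = (2 - (-4))/2^{22}
    = 6/2^{22}

(a) 1 (linear); (b) error ≤ 1.43e-06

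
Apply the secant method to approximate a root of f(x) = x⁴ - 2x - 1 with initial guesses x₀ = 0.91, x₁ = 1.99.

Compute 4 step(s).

f(x) = x⁴ - 2x - 1
x₀ = 0.91, x₁ = 1.99

Secant formula: x_{n+1} = x_n - f(x_n)(x_n - x_{n-1})/(f(x_n) - f(x_{n-1}))

Iteration 1:
  f(0.910000) = -2.134250
  f(1.990000) = 10.702392
  x_2 = 1.990000 - 10.702392×(1.990000 - 0.910000)/(10.702392 - (-2.134250))
       = 1.089563
Iteration 2:
  f(1.990000) = 10.702392
  f(1.089563) = -1.769806
  x_3 = 1.089563 - (-1.769806)×(1.089563 - 1.990000)/(-1.769806 - 10.702392)
       = 1.217335
Iteration 3:
  f(1.089563) = -1.769806
  f(1.217335) = -1.238627
  x_4 = 1.217335 - (-1.238627)×(1.217335 - 1.089563)/(-1.238627 - (-1.769806))
       = 1.515280
Iteration 4:
  f(1.217335) = -1.238627
  f(1.515280) = 1.241396
  x_5 = 1.515280 - 1.241396×(1.515280 - 1.217335)/(1.241396 - (-1.238627))
       = 1.366141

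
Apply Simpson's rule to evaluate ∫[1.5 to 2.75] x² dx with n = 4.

f(x) = x²
a = 1.5, b = 2.75, n = 4
h = (b - a)/n = 0.312500

Simpson's rule: (h/3)[f(x₀) + 4f(x₁) + 2f(x₂) + ... + f(xₙ)]

x_0 = 1.5000, f(x_0) = 2.250000, coefficient = 1
x_1 = 1.8125, f(x_1) = 3.285156, coefficient = 4
x_2 = 2.1250, f(x_2) = 4.515625, coefficient = 2
x_3 = 2.4375, f(x_3) = 5.941406, coefficient = 4
x_4 = 2.7500, f(x_4) = 7.562500, coefficient = 1

I ≈ (0.312500/3) × 55.750000 = 5.807292
Exact value: 5.807292
Error: 0.000000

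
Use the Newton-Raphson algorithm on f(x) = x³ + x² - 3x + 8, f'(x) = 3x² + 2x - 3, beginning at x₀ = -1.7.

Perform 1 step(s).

f(x) = x³ + x² - 3x + 8
f'(x) = 3x² + 2x - 3
x₀ = -1.7

Newton-Raphson formula: x_{n+1} = x_n - f(x_n)/f'(x_n)

Iteration 1:
  f(-1.700000) = 11.077000
  f'(-1.700000) = 2.270000
  x_1 = -1.700000 - 11.077000/2.270000 = -6.579736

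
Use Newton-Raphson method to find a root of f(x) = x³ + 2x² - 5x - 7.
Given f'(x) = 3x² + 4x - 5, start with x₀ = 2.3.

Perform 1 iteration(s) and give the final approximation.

f(x) = x³ + 2x² - 5x - 7
f'(x) = 3x² + 4x - 5
x₀ = 2.3

Newton-Raphson formula: x_{n+1} = x_n - f(x_n)/f'(x_n)

Iteration 1:
  f(2.300000) = 4.247000
  f'(2.300000) = 20.070000
  x_1 = 2.300000 - 4.247000/20.070000 = 2.088391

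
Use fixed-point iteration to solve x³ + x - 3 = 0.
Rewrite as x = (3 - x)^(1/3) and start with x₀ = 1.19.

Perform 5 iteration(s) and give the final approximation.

Equation: x³ + x - 3 = 0
Fixed-point form: x = (3 - x)^(1/3)
x₀ = 1.19

x_1 = g(1.190000) = 1.218689
x_2 = g(1.218689) = 1.212216
x_3 = g(1.212216) = 1.213682
x_4 = g(1.213682) = 1.213350
x_5 = g(1.213350) = 1.213426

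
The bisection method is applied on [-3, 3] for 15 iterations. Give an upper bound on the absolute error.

Bisection error bound: |error| ≤ (b-a)/2^n
|error| ≤ (3 - (-3))/2^15 = 6/2^15
|error| ≤ 0.0001831055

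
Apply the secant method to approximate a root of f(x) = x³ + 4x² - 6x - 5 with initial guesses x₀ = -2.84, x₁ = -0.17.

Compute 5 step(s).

f(x) = x³ + 4x² - 6x - 5
x₀ = -2.84, x₁ = -0.17

Secant formula: x_{n+1} = x_n - f(x_n)(x_n - x_{n-1})/(f(x_n) - f(x_{n-1}))

Iteration 1:
  f(-2.840000) = 21.396096
  f(-0.170000) = -3.869313
  x_2 = -0.170000 - (-3.869313)×(-0.170000 - (-2.840000))/(-3.869313 - 21.396096)
       = -0.578902
Iteration 2:
  f(-0.170000) = -3.869313
  f(-0.578902) = -0.380088
  x_3 = -0.578902 - (-0.380088)×(-0.578902 - (-0.170000))/(-0.380088 - (-3.869313))
       = -0.623444
Iteration 3:
  f(-0.578902) = -0.380088
  f(-0.623444) = 0.053072
  x_4 = -0.623444 - 0.053072×(-0.623444 - (-0.578902))/(0.053072 - (-0.380088))
       = -0.617987
Iteration 4:
  f(-0.623444) = 0.053072
  f(-0.617987) = -0.000465
  x_5 = -0.617987 - (-0.000465)×(-0.617987 - (-0.623444))/(-0.000465 - 0.053072)
       = -0.618034
Iteration 5:
  f(-0.617987) = -0.000465
  f(-0.618034) = -0.000001
  x_6 = -0.618034 - (-0.000001)×(-0.618034 - (-0.617987))/(-0.000001 - (-0.000465))
       = -0.618034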